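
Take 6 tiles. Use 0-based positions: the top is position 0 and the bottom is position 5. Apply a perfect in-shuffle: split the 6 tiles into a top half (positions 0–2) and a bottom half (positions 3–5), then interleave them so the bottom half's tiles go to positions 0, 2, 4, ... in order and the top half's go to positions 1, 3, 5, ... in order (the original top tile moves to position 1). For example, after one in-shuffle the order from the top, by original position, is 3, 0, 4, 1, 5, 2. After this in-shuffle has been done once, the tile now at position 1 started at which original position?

0

Work backwards from position 1, undoing one in-shuffle at a time:
1 ← 0
So the tile now at position 1 started at position 0.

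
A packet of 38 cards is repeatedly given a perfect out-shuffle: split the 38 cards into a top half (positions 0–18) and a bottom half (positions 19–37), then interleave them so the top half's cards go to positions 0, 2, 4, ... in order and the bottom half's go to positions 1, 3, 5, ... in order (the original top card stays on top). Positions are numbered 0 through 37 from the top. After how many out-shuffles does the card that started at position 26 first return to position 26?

36

Follow position 26 under repeated out-shuffles:
26 → 15 → 30 → 23 → 9 → 18 → 36 → 35 → ... → 26 (length 36)
It first returns after 36 out-shuffles.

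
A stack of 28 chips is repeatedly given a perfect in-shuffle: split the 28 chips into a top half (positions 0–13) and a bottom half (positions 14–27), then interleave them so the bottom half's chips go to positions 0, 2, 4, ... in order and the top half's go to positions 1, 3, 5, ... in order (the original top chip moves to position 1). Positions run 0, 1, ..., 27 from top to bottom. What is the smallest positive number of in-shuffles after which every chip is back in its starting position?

The in-shuffle permutes the 28 positions with cycle lengths [28].
Every chip is home exactly when every cycle has completed a whole number of laps, i.e. after lcm(28) = 28 in-shuffles.

28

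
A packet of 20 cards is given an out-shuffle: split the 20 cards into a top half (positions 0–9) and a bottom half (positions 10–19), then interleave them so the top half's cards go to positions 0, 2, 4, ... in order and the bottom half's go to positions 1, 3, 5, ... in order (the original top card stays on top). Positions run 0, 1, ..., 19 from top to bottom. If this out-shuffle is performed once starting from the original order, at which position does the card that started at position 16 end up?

13

Track the card's position through each out-shuffle:
16 → 13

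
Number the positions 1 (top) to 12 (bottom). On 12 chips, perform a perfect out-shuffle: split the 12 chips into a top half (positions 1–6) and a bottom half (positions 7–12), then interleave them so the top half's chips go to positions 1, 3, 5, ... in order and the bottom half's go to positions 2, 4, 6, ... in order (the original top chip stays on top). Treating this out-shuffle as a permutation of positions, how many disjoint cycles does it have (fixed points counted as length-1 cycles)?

Trace each unvisited position around until it returns:
(1) (2 3 5 9 6 11 10 8 4 7) (12)
3 cycles in total.

3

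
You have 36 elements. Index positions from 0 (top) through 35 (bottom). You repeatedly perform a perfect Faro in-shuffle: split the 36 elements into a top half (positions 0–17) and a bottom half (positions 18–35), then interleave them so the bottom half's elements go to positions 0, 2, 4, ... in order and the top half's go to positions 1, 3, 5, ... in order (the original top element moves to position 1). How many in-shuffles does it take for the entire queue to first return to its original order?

The in-shuffle permutes the 36 positions with cycle lengths [36].
Every element is home exactly when every cycle has completed a whole number of laps, i.e. after lcm(36) = 36 in-shuffles.

36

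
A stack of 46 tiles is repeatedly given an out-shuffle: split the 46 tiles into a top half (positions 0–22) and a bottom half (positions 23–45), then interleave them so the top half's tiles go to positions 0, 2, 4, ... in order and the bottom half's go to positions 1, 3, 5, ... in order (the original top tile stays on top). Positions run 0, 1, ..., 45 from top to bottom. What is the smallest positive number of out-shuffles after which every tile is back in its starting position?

The out-shuffle permutes the 46 positions with cycle lengths [1, 1, 2, 4, 4, 4, 6, 12, 12].
Every tile is home exactly when every cycle has completed a whole number of laps, i.e. after lcm(1, 2, 4, 6, 12) = 12 out-shuffles.

12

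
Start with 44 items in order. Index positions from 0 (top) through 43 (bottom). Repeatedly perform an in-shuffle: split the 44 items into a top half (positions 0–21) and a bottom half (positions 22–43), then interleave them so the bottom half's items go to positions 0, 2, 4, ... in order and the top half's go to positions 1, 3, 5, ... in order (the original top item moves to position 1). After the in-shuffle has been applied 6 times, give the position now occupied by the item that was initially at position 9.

Track the item's position through each in-shuffle:
9 → 19 → 39 → 34 → 24 → 4 → 9

9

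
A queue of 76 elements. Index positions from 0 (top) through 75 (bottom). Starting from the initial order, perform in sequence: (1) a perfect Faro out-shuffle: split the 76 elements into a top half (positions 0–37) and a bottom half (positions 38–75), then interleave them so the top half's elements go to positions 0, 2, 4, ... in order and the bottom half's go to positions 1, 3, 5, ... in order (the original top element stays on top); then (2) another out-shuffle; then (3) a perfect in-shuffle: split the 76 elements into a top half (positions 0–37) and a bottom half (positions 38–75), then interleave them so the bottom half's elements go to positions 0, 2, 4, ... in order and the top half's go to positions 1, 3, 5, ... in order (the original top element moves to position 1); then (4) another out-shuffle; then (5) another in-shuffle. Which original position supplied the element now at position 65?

49

Undo the operations in reverse order, starting from position 65:
  undo op 5 (in-shuffle, from top half): 65 ← 32
  undo op 4 (out-shuffle, from top half): 32 ← 16
  undo op 3 (in-shuffle, from bottom half): 16 ← 46
  undo op 2 (out-shuffle, from top half): 46 ← 23
  undo op 1 (out-shuffle, from bottom half): 23 ← 49
So the element at position 65 came from original position 49.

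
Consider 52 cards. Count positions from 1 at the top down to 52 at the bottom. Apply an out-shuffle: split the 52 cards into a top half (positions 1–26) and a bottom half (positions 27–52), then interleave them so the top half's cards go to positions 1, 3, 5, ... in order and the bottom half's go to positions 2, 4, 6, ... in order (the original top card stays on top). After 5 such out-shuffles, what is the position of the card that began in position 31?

Track the card's position through each out-shuffle:
31 → 10 → 19 → 37 → 22 → 43

43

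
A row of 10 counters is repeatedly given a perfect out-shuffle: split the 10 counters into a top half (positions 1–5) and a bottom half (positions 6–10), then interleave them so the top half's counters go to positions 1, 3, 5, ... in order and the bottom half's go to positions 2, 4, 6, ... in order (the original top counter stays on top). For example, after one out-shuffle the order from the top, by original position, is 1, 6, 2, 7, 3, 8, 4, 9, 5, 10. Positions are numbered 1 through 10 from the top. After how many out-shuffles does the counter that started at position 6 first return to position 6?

6

Follow position 6 under repeated out-shuffles:
6 → 2 → 3 → 5 → 9 → 8 → 6
It first returns after 6 out-shuffles.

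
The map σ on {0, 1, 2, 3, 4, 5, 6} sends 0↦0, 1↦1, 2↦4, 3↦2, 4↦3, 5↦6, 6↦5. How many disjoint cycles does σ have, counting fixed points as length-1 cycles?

Cycle decomposition: (0) (1) (2 4 3) (5 6).
4 cycles.

4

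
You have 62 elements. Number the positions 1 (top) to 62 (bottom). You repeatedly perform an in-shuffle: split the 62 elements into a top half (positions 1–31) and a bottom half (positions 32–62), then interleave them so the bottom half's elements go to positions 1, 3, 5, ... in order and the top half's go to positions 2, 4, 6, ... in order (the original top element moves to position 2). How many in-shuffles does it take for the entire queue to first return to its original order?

The in-shuffle permutes the 62 positions with cycle lengths [2, 3, 3, 6, 6, 6, 6, 6, 6, 6, 6, 6].
Every element is home exactly when every cycle has completed a whole number of laps, i.e. after lcm(2, 3, 6) = 6 in-shuffles.

6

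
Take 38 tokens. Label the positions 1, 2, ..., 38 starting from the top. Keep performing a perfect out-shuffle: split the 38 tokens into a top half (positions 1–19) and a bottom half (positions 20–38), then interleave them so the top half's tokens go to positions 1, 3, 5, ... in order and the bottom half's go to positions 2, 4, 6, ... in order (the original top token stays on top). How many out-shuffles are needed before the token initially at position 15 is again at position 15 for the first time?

36

Follow position 15 under repeated out-shuffles:
15 → 29 → 20 → 2 → 3 → 5 → 9 → 17 → ... → 15 (length 36)
It first returns after 36 out-shuffles.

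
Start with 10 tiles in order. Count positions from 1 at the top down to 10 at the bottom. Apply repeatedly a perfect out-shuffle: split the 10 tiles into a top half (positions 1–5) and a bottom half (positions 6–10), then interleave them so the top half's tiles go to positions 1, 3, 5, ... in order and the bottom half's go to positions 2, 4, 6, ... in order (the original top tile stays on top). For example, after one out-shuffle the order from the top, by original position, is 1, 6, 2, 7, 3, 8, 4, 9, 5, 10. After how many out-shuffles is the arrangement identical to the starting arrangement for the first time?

The out-shuffle permutes the 10 positions with cycle lengths [1, 1, 2, 6].
Every tile is home exactly when every cycle has completed a whole number of laps, i.e. after lcm(1, 2, 6) = 6 out-shuffles.

6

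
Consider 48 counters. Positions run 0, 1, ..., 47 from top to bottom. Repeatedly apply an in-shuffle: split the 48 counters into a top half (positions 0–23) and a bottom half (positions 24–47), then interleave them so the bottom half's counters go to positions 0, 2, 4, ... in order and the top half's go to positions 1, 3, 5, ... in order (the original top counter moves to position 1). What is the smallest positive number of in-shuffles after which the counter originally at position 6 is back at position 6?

Follow position 6 under repeated in-shuffles:
6 → 13 → 27 → 6
It first returns after 3 in-shuffles.

3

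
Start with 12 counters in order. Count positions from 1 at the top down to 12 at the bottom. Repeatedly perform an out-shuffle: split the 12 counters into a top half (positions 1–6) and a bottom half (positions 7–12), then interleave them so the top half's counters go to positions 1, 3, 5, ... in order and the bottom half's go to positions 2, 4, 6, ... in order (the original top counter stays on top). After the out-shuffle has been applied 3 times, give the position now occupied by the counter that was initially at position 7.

Track the counter's position through each out-shuffle:
7 → 2 → 3 → 5

5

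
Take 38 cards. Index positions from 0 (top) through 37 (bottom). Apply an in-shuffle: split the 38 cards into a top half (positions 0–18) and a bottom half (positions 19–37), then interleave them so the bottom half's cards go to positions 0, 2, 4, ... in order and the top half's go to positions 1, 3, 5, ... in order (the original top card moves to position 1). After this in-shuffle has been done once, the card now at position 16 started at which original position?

27

Work backwards from position 16, undoing one in-shuffle at a time:
16 ← 27
So the card now at position 16 started at position 27.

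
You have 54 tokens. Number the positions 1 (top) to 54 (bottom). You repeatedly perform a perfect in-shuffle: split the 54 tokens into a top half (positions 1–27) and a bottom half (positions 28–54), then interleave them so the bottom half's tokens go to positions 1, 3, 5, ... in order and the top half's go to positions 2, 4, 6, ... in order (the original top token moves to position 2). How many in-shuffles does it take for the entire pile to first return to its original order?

The in-shuffle permutes the 54 positions with cycle lengths [4, 10, 20, 20].
Every token is home exactly when every cycle has completed a whole number of laps, i.e. after lcm(4, 10, 20) = 20 in-shuffles.

20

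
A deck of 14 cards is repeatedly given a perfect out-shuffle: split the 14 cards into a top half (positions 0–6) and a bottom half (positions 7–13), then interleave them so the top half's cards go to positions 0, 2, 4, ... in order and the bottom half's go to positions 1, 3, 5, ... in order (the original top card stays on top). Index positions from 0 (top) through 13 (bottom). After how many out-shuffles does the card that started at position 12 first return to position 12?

Follow position 12 under repeated out-shuffles:
12 → 11 → 9 → 5 → 10 → 7 → 1 → 2 → 4 → 8 → 3 → 6 → 12
It first returns after 12 out-shuffles.

12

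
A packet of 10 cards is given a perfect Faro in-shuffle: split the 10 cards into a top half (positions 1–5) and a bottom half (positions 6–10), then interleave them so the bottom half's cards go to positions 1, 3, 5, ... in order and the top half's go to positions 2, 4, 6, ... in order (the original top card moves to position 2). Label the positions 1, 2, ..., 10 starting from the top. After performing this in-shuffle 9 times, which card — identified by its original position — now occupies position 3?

Work backwards from position 3, undoing one in-shuffle at a time:
3 ← 7 ← 9 ← 10 ← 5 ← 8 ← 4 ← 2 ← 1 ← 6
So the card now at position 3 started at position 6.

6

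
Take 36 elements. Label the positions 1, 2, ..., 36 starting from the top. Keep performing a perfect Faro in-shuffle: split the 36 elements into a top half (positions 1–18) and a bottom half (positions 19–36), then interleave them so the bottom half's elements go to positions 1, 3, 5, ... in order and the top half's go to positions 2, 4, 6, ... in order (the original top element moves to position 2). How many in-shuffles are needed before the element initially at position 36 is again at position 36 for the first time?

36

Follow position 36 under repeated in-shuffles:
36 → 35 → 33 → 29 → 21 → 5 → 10 → 20 → ... → 36 (length 36)
It first returns after 36 in-shuffles.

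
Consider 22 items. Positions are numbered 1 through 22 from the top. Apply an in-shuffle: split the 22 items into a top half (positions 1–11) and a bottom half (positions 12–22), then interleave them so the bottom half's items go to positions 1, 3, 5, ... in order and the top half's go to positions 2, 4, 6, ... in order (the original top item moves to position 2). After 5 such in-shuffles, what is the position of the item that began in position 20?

Track the item's position through each in-shuffle:
20 → 17 → 11 → 22 → 21 → 19

19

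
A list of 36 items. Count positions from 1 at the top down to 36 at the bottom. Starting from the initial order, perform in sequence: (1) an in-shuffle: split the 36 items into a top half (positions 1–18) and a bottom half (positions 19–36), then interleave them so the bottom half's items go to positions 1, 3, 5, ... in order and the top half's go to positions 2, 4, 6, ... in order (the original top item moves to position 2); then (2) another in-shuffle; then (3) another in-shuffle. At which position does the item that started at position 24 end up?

7

Track the item from position 24 forward through each operation:
  after op 1 (in-shuffle): 24 → 11
  after op 2 (in-shuffle): 11 → 22
  after op 3 (in-shuffle): 22 → 7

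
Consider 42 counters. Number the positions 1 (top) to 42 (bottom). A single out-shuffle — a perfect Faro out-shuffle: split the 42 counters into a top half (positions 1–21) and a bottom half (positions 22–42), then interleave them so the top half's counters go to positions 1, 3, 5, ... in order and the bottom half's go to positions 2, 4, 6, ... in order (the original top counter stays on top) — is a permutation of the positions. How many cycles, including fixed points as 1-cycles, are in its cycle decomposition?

Trace each unvisited position around until it returns:
(1) (2 3 5 9 17 33 ... len 20) (4 7 13 25 8 15 ... len 20) (42)
4 cycles in total.

4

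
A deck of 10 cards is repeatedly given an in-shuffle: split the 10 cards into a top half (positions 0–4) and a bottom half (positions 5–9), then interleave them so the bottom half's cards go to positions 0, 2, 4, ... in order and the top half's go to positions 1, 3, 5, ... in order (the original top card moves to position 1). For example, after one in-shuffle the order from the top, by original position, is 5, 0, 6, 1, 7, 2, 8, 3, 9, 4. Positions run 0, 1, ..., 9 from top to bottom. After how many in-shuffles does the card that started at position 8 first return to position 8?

Follow position 8 under repeated in-shuffles:
8 → 6 → 2 → 5 → 0 → 1 → 3 → 7 → 4 → 9 → 8
It first returns after 10 in-shuffles.

10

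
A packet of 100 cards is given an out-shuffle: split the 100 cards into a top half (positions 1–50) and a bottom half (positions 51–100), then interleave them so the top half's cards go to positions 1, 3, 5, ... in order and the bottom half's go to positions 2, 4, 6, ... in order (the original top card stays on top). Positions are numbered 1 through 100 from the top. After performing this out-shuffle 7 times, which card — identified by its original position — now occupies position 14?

Work backwards from position 14, undoing one out-shuffle at a time:
14 ← 57 ← 29 ← 15 ← 8 ← 54 ← 77 ← 39
So the card now at position 14 started at position 39.

39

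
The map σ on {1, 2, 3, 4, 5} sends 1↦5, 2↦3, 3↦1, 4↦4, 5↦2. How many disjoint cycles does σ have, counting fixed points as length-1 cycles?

Cycle decomposition: (1 5 2 3) (4).
2 cycles.

2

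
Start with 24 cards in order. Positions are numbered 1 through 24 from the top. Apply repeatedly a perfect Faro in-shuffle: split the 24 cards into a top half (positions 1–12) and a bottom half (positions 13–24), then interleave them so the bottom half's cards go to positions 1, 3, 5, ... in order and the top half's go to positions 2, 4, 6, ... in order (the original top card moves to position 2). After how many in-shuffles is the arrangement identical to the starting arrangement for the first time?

The in-shuffle permutes the 24 positions with cycle lengths [4, 20].
Every card is home exactly when every cycle has completed a whole number of laps, i.e. after lcm(4, 20) = 20 in-shuffles.

20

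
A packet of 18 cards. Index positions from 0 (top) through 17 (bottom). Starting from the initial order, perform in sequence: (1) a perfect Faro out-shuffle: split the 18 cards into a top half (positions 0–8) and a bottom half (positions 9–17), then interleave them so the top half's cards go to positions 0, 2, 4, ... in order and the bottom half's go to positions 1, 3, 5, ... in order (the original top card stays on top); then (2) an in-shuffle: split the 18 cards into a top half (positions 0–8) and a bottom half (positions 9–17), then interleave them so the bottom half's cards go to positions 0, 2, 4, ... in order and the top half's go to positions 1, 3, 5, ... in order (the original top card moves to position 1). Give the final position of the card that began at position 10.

7

Track the card from position 10 forward through each operation:
  after op 1 (out-shuffle): 10 → 3
  after op 2 (in-shuffle): 3 → 7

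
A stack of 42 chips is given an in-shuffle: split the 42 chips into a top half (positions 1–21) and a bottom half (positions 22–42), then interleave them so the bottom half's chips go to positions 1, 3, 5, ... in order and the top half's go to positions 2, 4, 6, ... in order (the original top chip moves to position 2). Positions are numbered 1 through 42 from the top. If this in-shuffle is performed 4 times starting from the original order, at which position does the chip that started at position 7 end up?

Track the chip's position through each in-shuffle:
7 → 14 → 28 → 13 → 26

26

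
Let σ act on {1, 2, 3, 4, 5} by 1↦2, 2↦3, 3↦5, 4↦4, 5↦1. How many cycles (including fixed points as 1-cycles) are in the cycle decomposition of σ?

Cycle decomposition: (1 2 3 5) (4).
2 cycles.

2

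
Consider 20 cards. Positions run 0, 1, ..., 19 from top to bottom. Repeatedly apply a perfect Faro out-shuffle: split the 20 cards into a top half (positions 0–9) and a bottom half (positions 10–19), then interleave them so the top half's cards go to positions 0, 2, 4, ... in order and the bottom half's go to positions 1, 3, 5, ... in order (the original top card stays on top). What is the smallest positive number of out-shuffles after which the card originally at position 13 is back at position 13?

18

Follow position 13 under repeated out-shuffles:
13 → 7 → 14 → 9 → 18 → 17 → 15 → 11 → 3 → 6 → 12 → 5 → 10 → 1 → 2 → 4 → 8 → 16 → 13
It first returns after 18 out-shuffles.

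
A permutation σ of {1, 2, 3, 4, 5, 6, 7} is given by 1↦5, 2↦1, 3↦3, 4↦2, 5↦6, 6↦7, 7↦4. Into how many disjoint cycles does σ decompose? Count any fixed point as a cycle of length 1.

2

Cycle decomposition: (1 5 6 7 4 2) (3).
2 cycles.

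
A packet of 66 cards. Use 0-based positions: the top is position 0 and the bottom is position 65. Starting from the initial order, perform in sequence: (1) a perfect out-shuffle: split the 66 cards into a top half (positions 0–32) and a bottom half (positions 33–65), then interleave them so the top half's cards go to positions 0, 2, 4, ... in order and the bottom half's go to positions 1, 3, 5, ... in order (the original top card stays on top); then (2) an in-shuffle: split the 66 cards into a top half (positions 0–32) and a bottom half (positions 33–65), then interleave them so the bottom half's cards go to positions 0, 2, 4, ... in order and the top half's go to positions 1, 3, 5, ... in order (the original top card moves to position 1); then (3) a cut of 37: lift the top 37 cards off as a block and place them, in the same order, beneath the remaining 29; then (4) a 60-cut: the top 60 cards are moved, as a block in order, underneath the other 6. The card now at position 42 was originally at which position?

34

Undo the operations in reverse order, starting from position 42:
  undo op 4 (cut 60): 42 ← 36
  undo op 3 (cut 37): 36 ← 7
  undo op 2 (in-shuffle, from top half): 7 ← 3
  undo op 1 (out-shuffle, from bottom half): 3 ← 34
So the card at position 42 came from original position 34.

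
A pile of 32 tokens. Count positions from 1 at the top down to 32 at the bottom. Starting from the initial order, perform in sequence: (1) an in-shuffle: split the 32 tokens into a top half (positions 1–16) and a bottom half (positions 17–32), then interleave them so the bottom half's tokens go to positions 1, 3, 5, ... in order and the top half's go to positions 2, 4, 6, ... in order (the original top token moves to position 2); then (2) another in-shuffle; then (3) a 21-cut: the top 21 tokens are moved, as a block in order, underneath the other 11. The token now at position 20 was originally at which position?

Undo the operations in reverse order, starting from position 20:
  undo op 3 (cut 21): 20 ← 9
  undo op 2 (in-shuffle, from bottom half): 9 ← 21
  undo op 1 (in-shuffle, from bottom half): 21 ← 27
So the token at position 20 came from original position 27.

27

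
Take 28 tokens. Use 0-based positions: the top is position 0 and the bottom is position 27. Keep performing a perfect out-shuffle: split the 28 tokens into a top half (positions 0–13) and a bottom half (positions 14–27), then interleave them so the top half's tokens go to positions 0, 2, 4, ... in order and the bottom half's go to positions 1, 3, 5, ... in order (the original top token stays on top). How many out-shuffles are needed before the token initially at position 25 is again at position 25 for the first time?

Follow position 25 under repeated out-shuffles:
25 → 23 → 19 → 11 → 22 → 17 → 7 → 14 → 1 → 2 → 4 → 8 → 16 → 5 → 10 → 20 → 13 → 26 → 25
It first returns after 18 out-shuffles.

18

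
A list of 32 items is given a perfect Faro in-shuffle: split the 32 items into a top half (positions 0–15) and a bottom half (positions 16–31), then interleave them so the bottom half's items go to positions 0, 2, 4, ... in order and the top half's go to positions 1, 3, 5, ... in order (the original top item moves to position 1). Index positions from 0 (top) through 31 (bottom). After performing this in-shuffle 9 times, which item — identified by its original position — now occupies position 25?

Work backwards from position 25, undoing one in-shuffle at a time:
25 ← 12 ← 22 ← 27 ← 13 ← 6 ← 19 ← 9 ← 4 ← 18
So the item now at position 25 started at position 18.

18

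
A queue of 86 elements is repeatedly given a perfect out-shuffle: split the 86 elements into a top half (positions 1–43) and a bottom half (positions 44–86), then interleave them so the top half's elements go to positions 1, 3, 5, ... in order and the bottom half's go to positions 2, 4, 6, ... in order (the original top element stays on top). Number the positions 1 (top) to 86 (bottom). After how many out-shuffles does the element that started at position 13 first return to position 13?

Follow position 13 under repeated out-shuffles:
13 → 25 → 49 → 12 → 23 → 45 → 4 → 7 → 13
It first returns after 8 out-shuffles.

8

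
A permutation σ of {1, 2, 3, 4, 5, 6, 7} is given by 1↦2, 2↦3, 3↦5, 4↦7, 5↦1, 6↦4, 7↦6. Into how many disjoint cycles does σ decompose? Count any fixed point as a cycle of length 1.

Cycle decomposition: (1 2 3 5) (4 7 6).
2 cycles.

2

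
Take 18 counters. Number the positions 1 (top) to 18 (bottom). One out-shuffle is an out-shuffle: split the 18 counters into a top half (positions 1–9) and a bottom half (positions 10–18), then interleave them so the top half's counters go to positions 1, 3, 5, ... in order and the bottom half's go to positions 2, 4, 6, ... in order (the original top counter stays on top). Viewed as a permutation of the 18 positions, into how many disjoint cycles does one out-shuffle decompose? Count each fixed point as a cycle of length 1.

4

Trace each unvisited position around until it returns:
(1) (2 3 5 9 17 16 14 10) (4 7 13 8 15 12 6 11) (18)
4 cycles in total.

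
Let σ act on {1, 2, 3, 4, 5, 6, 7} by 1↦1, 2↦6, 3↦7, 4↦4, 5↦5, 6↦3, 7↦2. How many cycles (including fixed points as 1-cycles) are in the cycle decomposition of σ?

4

Cycle decomposition: (1) (2 6 3 7) (4) (5).
4 cycles.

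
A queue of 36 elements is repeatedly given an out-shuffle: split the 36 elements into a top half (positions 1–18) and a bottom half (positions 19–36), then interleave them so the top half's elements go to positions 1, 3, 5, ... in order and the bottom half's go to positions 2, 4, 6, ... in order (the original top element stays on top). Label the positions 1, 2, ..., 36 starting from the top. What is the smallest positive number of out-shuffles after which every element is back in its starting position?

The out-shuffle permutes the 36 positions with cycle lengths [1, 1, 3, 3, 4, 12, 12].
Every element is home exactly when every cycle has completed a whole number of laps, i.e. after lcm(1, 3, 4, 12) = 12 out-shuffles.

12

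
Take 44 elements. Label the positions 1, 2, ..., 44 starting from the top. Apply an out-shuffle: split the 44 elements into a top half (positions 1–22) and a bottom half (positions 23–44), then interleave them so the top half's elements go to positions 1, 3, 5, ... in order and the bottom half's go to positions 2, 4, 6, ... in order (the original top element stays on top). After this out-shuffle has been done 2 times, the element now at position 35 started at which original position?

31

Work backwards from position 35, undoing one out-shuffle at a time:
35 ← 18 ← 31
So the element now at position 35 started at position 31.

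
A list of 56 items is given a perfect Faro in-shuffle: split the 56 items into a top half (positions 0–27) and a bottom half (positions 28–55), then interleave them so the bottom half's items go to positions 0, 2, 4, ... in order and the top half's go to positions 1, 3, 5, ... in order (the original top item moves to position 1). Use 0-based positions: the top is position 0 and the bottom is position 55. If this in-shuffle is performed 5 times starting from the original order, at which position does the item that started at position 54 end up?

Track the item's position through each in-shuffle:
54 → 52 → 48 → 40 → 24 → 49

49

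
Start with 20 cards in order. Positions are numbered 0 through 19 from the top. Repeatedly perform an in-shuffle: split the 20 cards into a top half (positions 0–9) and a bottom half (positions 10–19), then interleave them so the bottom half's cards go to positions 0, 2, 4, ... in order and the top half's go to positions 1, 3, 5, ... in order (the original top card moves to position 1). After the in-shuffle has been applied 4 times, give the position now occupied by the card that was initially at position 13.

13

Track the card's position through each in-shuffle:
13 → 6 → 13 → 6 → 13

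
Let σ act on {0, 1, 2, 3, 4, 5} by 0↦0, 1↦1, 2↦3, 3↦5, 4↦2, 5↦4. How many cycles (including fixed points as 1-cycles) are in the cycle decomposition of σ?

3

Cycle decomposition: (0) (1) (2 3 5 4).
3 cycles.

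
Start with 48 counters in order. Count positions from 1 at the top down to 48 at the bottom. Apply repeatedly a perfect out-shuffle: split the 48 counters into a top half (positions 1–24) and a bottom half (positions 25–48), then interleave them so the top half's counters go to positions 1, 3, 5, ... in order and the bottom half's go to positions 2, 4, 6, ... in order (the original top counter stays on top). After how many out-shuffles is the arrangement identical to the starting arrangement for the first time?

The out-shuffle permutes the 48 positions with cycle lengths [1, 1, 23, 23].
Every counter is home exactly when every cycle has completed a whole number of laps, i.e. after lcm(1, 23) = 23 out-shuffles.

23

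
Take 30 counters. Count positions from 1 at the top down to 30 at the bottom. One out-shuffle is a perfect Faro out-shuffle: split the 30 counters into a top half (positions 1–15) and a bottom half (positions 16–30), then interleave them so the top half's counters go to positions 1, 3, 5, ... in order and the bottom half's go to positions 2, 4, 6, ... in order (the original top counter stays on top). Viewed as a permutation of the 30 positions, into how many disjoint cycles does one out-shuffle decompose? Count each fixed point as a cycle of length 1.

3

Trace each unvisited position around until it returns:
(1) (2 3 5 9 17 4 ... len 28) (30)
3 cycles in total.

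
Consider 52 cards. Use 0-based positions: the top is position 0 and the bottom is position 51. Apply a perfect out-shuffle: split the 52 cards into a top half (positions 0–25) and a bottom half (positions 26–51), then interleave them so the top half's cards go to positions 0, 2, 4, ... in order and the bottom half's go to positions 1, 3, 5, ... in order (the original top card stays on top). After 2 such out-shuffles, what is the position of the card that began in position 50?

47

Track the card's position through each out-shuffle:
50 → 49 → 47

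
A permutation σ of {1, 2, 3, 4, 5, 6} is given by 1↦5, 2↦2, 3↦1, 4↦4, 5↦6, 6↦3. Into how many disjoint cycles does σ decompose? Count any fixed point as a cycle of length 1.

3

Cycle decomposition: (1 5 6 3) (2) (4).
3 cycles.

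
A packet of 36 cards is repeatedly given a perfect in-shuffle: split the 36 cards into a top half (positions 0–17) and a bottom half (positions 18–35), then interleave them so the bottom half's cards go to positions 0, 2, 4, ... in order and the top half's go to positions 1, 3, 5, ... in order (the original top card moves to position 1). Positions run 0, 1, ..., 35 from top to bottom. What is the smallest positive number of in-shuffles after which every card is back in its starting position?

The in-shuffle permutes the 36 positions with cycle lengths [36].
Every card is home exactly when every cycle has completed a whole number of laps, i.e. after lcm(36) = 36 in-shuffles.

36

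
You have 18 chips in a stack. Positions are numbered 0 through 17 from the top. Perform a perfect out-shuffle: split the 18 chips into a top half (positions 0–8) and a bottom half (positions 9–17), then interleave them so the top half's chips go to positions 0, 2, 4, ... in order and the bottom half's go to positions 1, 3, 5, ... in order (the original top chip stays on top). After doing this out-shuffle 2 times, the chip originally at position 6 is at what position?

Track the chip's position through each out-shuffle:
6 → 12 → 7

7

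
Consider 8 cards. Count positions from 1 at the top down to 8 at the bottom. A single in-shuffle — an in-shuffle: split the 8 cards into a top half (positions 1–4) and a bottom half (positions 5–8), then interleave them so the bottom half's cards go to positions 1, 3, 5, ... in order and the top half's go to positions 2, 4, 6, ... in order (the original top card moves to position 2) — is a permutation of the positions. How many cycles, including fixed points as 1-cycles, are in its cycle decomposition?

Trace each unvisited position around until it returns:
(1 2 4 8 7 5) (3 6)
2 cycles in total.

2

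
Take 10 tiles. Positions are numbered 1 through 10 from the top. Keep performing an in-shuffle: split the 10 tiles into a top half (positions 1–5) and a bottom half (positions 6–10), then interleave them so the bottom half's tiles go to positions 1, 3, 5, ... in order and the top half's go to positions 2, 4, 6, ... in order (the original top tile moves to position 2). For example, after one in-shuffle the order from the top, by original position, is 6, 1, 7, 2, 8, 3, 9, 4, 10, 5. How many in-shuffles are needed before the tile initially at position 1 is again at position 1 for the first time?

10

Follow position 1 under repeated in-shuffles:
1 → 2 → 4 → 8 → 5 → 10 → 9 → 7 → 3 → 6 → 1
It first returns after 10 in-shuffles.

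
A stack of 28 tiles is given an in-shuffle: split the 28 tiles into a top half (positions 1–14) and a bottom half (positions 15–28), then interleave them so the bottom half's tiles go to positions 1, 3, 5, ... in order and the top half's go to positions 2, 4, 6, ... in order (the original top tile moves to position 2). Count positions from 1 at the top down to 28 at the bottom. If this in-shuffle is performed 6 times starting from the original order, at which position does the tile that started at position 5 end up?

Track the tile's position through each in-shuffle:
5 → 10 → 20 → 11 → 22 → 15 → 1

1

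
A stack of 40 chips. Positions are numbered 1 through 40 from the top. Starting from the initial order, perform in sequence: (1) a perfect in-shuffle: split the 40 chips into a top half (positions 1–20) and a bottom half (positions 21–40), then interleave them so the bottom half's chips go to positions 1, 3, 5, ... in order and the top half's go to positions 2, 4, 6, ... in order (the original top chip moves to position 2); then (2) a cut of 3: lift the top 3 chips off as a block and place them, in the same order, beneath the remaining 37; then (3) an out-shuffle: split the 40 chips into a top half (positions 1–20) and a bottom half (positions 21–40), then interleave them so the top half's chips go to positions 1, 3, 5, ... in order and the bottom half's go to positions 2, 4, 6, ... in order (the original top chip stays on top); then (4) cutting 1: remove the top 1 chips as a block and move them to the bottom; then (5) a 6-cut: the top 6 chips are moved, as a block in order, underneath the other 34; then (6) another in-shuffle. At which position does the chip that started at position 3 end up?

Track the chip from position 3 forward through each operation:
  after op 1 (in-shuffle): 3 → 6
  after op 2 (cut 3): 6 → 3
  after op 3 (out-shuffle): 3 → 5
  after op 4 (cut 1): 5 → 4
  after op 5 (cut 6): 4 → 38
  after op 6 (in-shuffle): 38 → 35

35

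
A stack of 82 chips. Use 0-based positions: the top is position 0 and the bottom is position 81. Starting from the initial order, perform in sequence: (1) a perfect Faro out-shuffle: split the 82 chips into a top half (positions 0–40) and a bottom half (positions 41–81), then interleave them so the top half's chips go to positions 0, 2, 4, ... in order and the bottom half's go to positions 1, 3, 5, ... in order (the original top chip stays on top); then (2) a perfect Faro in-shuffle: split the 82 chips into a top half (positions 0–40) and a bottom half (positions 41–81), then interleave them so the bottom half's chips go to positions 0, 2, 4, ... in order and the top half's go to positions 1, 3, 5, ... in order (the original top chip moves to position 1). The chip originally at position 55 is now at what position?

59

Track the chip from position 55 forward through each operation:
  after op 1 (out-shuffle): 55 → 29
  after op 2 (in-shuffle): 29 → 59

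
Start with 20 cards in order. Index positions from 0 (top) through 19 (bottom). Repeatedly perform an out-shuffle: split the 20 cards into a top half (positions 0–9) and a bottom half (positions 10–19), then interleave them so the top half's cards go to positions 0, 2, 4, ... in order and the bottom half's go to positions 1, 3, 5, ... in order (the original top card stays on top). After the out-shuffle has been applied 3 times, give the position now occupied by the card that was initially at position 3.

5

Track the card's position through each out-shuffle:
3 → 6 → 12 → 5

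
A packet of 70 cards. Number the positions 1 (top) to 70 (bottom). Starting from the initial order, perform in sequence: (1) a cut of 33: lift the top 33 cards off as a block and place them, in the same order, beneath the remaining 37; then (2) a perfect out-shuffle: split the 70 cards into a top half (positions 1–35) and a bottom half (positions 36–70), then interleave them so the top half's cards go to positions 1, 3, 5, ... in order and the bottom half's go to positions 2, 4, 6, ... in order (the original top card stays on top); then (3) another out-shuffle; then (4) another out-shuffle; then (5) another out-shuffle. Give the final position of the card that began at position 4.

20

Track the card from position 4 forward through each operation:
  after op 1 (cut 33): 4 → 41
  after op 2 (out-shuffle): 41 → 12
  after op 3 (out-shuffle): 12 → 23
  after op 4 (out-shuffle): 23 → 45
  after op 5 (out-shuffle): 45 → 20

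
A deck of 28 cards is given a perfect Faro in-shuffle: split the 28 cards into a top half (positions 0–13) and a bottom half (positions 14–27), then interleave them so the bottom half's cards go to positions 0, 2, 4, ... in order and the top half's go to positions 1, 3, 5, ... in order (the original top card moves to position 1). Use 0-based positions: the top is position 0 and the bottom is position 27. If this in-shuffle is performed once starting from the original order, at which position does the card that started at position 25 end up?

22

Track the card's position through each in-shuffle:
25 → 22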